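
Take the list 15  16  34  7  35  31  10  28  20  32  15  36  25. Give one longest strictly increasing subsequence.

15, 16, 34, 35, 36

Patience tails give the LIS length; then backtrack through the dp parents:
15 → extends → [15]
16 → extends → [15, 16]
34 → extends → [15, 16, 34]
7 → replaces 15 → [7, 16, 34]
35 → extends → [7, 16, 34, 35]
31 → replaces 34 → [7, 16, 31, 35]
10 → replaces 16 → [7, 10, 31, 35]
28 → replaces 31 → [7, 10, 28, 35]
20 → replaces 28 → [7, 10, 20, 35]
32 → replaces 35 → [7, 10, 20, 32]
15 → replaces 20 → [7, 10, 15, 32]
36 → extends → [7, 10, 15, 32, 36]
25 → replaces 32 → [7, 10, 15, 25, 36]
Length 5; one witness is 15, 16, 34, 35, 36.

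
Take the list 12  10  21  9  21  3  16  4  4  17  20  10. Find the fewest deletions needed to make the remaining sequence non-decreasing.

7

Fewest deletions = n − (longest non-decreasing subsequence).
i:      1  2  3  4  5  6  7  8  9 10 11 12
a[i]:  12 10 21  9 21  3 16  4  4 17 20 10
dp:     1  1  2  1  3  1  2  2  3  4  5  4
max dp = 5, so deletions = 12 − 5 = 7.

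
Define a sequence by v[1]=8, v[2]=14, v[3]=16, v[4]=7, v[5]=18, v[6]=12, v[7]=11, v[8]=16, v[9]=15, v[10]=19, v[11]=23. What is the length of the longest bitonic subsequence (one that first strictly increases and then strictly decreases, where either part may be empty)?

6

inc[i] = longest strictly increasing subsequence ending at i; dec[i] = longest strictly decreasing subsequence starting at i:
i:      1  2  3  4  5  6  7  8  9 10 11
v[i]:   8 14 16  7 18 12 11 16 15 19 23
inc:    1  2  3  1  4  2  2  3  3  5  6
dec:    2  3  3  1  3  2  1  2  1  1  1
Best peak at i=5 (value 18): inc=4, dec=3, length 4+3−1 = 6.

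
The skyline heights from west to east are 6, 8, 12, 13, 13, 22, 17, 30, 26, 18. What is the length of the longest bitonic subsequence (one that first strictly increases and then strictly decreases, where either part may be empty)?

8

inc[i] = longest strictly increasing subsequence ending at i; dec[i] = longest strictly decreasing subsequence starting at i:
i:      1  2  3  4  5  6  7  8  9 10
a[i]:   6  8 12 13 13 22 17 30 26 18
inc:    1  2  3  4  4  5  5  6  6  6
dec:    1  1  1  1  1  2  1  3  2  1
Best peak at i=8 (value 30): inc=6, dec=3, length 6+3−1 = 8.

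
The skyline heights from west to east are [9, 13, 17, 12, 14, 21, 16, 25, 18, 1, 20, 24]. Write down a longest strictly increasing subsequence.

9, 13, 14, 16, 18, 20, 24

Patience tails give the LIS length; then backtrack through the dp parents:
9 → extends → [9]
13 → extends → [9, 13]
17 → extends → [9, 13, 17]
12 → replaces 13 → [9, 12, 17]
14 → replaces 17 → [9, 12, 14]
21 → extends → [9, 12, 14, 21]
16 → replaces 21 → [9, 12, 14, 16]
25 → extends → [9, 12, 14, 16, 25]
18 → replaces 25 → [9, 12, 14, 16, 18]
1 → replaces 9 → [1, 12, 14, 16, 18]
20 → extends → [1, 12, 14, 16, 18, 20]
24 → extends → [1, 12, 14, 16, 18, 20, 24]
Length 7; one witness is 9, 13, 14, 16, 18, 20, 24.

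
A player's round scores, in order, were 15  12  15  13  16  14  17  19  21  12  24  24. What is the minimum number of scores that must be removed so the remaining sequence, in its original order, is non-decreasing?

4

Fewest deletions = n − (longest non-decreasing subsequence).
Patience tails:
15 → extends → [15]
12 → replaces 15 → [12]
15 → extends → [12, 15]
13 → replaces 15 → [12, 13]
16 → extends → [12, 13, 16]
14 → replaces 16 → [12, 13, 14]
17 → extends → [12, 13, 14, 17]
19 → extends → [12, 13, 14, 17, 19]
21 → extends → [12, 13, 14, 17, 19, 21]
12 → replaces 13 → [12, 12, 14, 17, 19, 21]
24 → extends → [12, 12, 14, 17, 19, 21, 24]
24 → extends → [12, 12, 14, 17, 19, 21, 24, 24]
Longest non-decreasing subsequence has length 8, so deletions = 12 − 8 = 4.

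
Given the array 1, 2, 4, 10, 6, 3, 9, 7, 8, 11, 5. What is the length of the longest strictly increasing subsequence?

7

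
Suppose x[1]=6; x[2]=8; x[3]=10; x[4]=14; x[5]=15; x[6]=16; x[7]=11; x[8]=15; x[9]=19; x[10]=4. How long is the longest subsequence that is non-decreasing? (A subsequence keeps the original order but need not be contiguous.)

7

Let dp[i] be the length of the longest such subsequence ending at index i:
i:      1  2  3  4  5  6  7  8  9 10
x[i]:   6  8 10 14 15 16 11 15 19  4
dp:     1  2  3  4  5  6  4  6  7  1
Maximum dp value is 7.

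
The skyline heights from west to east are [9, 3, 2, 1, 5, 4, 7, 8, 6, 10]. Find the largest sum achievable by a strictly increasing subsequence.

33

Let S[i] be the best sum of a strictly increasing subsequence ending at i:
i:      1  2  3  4  5  6  7  8  9 10
a[i]:   9  3  2  1  5  4  7  8  6 10
S:      9  3  2  1  8  7 15 23 14 33
Maximum is 33 (e.g. 3 + 5 + 7 + 8 + 10).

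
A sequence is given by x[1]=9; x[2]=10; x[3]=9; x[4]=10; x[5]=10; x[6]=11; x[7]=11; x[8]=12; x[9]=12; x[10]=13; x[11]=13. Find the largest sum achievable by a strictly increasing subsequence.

Let S[i] be the best sum of a strictly increasing subsequence ending at i:
i:      1  2  3  4  5  6  7  8  9 10 11
x[i]:   9 10  9 10 10 11 11 12 12 13 13
S:      9 19  9 19 19 30 30 42 42 55 55
Maximum is 55 (e.g. 9 + 10 + 11 + 12 + 13).

55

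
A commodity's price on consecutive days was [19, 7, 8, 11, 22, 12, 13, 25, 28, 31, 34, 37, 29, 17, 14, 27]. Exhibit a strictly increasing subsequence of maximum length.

Patience tails give the LIS length; then backtrack through the dp parents:
19 → extends → [19]
7 → replaces 19 → [7]
8 → extends → [7, 8]
11 → extends → [7, 8, 11]
22 → extends → [7, 8, 11, 22]
12 → replaces 22 → [7, 8, 11, 12]
13 → extends → [7, 8, 11, 12, 13]
25 → extends → [7, 8, 11, 12, 13, 25]
28 → extends → [7, 8, 11, 12, 13, 25, 28]
31 → extends → [7, 8, 11, 12, 13, 25, 28, 31]
34 → extends → [7, 8, 11, 12, 13, 25, 28, 31, 34]
37 → extends → [7, 8, 11, 12, 13, 25, 28, 31, 34, 37]
29 → replaces 31 → [7, 8, 11, 12, 13, 25, 28, 29, 34, 37]
17 → replaces 25 → [7, 8, 11, 12, 13, 17, 28, 29, 34, 37]
14 → replaces 17 → [7, 8, 11, 12, 13, 14, 28, 29, 34, 37]
27 → replaces 28 → [7, 8, 11, 12, 13, 14, 27, 29, 34, 37]
Length 10; one witness is 7, 8, 11, 12, 13, 25, 28, 31, 34, 37.

7, 8, 11, 12, 13, 25, 28, 31, 34, 37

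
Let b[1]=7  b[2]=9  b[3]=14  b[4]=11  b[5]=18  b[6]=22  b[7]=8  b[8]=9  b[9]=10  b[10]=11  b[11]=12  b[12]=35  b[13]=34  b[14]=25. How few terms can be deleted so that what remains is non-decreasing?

Fewest deletions = n − (longest non-decreasing subsequence).
Patience tails:
7 → extends → [7]
9 → extends → [7, 9]
14 → extends → [7, 9, 14]
11 → replaces 14 → [7, 9, 11]
18 → extends → [7, 9, 11, 18]
22 → extends → [7, 9, 11, 18, 22]
8 → replaces 9 → [7, 8, 11, 18, 22]
9 → replaces 11 → [7, 8, 9, 18, 22]
10 → replaces 18 → [7, 8, 9, 10, 22]
11 → replaces 22 → [7, 8, 9, 10, 11]
12 → extends → [7, 8, 9, 10, 11, 12]
35 → extends → [7, 8, 9, 10, 11, 12, 35]
34 → replaces 35 → [7, 8, 9, 10, 11, 12, 34]
25 → replaces 34 → [7, 8, 9, 10, 11, 12, 25]
Longest non-decreasing subsequence has length 7, so deletions = 14 − 7 = 7.

7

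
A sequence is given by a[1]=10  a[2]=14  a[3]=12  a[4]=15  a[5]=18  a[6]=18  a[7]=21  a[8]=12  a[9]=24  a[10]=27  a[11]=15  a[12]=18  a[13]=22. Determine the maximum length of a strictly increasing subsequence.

Track the smallest tail for each achievable length (strict):
10 → extends → [10]
14 → extends → [10, 14]
12 → replaces 14 → [10, 12]
15 → extends → [10, 12, 15]
18 → extends → [10, 12, 15, 18]
18 → already a tail → [10, 12, 15, 18]
21 → extends → [10, 12, 15, 18, 21]
12 → already a tail → [10, 12, 15, 18, 21]
24 → extends → [10, 12, 15, 18, 21, 24]
27 → extends → [10, 12, 15, 18, 21, 24, 27]
15 → already a tail → [10, 12, 15, 18, 21, 24, 27]
18 → already a tail → [10, 12, 15, 18, 21, 24, 27]
22 → replaces 24 → [10, 12, 15, 18, 21, 22, 27]
Seven tails, so the longest strictly increasing subsequence has length 7 (e.g. 10, 14, 15, 18, 21, 24, 27).

7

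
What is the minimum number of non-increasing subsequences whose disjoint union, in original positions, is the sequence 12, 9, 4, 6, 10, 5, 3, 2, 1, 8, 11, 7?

4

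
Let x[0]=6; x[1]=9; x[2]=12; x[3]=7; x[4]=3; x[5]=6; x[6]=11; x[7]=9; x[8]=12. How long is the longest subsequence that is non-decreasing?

4

Let dp[i] be the length of the longest such subsequence ending at index i:
i:      0  1  2  3  4  5  6  7  8
x[i]:   6  9 12  7  3  6 11  9 12
dp:     1  2  3  2  1  2  3  3  4
Maximum dp value is 4.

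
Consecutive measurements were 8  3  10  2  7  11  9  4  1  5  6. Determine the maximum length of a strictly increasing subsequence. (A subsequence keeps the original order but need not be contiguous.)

Let dp[i] be the length of the longest such subsequence ending at index i:
i:      1  2  3  4  5  6  7  8  9 10 11
a[i]:   8  3 10  2  7 11  9  4  1  5  6
dp:     1  1  2  1  2  3  3  2  1  3  4
Maximum dp value is 4.

4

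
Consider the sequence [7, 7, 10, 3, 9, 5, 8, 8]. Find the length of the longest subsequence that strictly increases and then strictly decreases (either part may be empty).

inc[i] = longest strictly increasing subsequence ending at i; dec[i] = longest strictly decreasing subsequence starting at i:
i:      1  2  3  4  5  6  7  8
a[i]:   7  7 10  3  9  5  8  8
inc:    1  1  2  1  2  2  3  3
dec:    2  2  3  1  2  1  1  1
Best peak at i=3 (value 10): inc=2, dec=3, length 2+3−1 = 4.

4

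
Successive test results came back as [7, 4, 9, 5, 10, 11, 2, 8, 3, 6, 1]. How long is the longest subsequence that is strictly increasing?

4

Track the smallest tail for each achievable length (strict):
7 → extends → [7]
4 → replaces 7 → [4]
9 → extends → [4, 9]
5 → replaces 9 → [4, 5]
10 → extends → [4, 5, 10]
11 → extends → [4, 5, 10, 11]
2 → replaces 4 → [2, 5, 10, 11]
8 → replaces 10 → [2, 5, 8, 11]
3 → replaces 5 → [2, 3, 8, 11]
6 → replaces 8 → [2, 3, 6, 11]
1 → replaces 2 → [1, 3, 6, 11]
Four tails, so the longest strictly increasing subsequence has length 4 (e.g. 7, 9, 10, 11).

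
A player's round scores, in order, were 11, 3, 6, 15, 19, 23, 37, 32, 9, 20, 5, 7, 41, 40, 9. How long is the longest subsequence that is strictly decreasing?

4

Let dp[i] be the longest strictly decreasing subsequence ending at i:
i:      1  2  3  4  5  6  7  8  9 10 11 12 13 14 15
a[i]:  11  3  6 15 19 23 37 32  9 20  5  7 41 40  9
dp:     1  2  2  1  1  1  1  2  3  3  4  4  1  2  4
Maximum is 4.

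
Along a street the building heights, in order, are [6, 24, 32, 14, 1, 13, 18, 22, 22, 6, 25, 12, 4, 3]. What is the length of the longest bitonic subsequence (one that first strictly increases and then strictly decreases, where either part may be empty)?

inc[i] = longest strictly increasing subsequence ending at i; dec[i] = longest strictly decreasing subsequence starting at i:
i:      1  2  3  4  5  6  7  8  9 10 11 12 13 14
a[i]:   6 24 32 14  1 13 18 22 22  6 25 12  4  3
inc:    1  2  3  2  1  2  3  4  4  2  5  3  2  2
dec:    3  6  6  5  1  4  4  4  4  3  4  3  2  1
Best peak at i=3 (value 32): inc=3, dec=6, length 3+6−1 = 8.

8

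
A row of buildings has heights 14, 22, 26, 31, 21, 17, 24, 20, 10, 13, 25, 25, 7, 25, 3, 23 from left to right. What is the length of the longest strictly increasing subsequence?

Let dp[i] be the length of the longest such subsequence ending at index i:
i:      1  2  3  4  5  6  7  8  9 10 11 12 13 14 15 16
a[i]:  14 22 26 31 21 17 24 20 10 13 25 25  7 25  3 23
dp:     1  2  3  4  2  2  3  3  1  2  4  4  1  4  1  4
Maximum dp value is 4.

4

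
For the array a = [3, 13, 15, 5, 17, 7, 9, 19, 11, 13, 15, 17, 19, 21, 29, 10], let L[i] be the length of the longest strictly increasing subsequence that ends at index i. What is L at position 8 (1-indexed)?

dp[i] = 1 + max{dp[j] : j<i, a[j]<a[i]} (or 1 if no such j):
i:      1  2  3  4  5  6  7  8  9 10 11 12 13 14 15 16
a[i]:   3 13 15  5 17  7  9 19 11 13 15 17 19 21 29 10
dp:     1  2  3  2  4  3  4  5  5  6  7  8  9 10 11  5
At index 8 the value is 5.

5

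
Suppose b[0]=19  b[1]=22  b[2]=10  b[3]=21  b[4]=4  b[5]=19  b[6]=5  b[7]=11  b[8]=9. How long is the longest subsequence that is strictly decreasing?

5

Negate each value so 'decreasing' becomes 'increasing', then run patience tails on the negated sequence:
-19 → extends → [-19]
-22 → replaces -19 → [-22]
-10 → extends → [-22, -10]
-21 → replaces -10 → [-22, -21]
-4 → extends → [-22, -21, -4]
-19 → replaces -4 → [-22, -21, -19]
-5 → extends → [-22, -21, -19, -5]
-11 → replaces -5 → [-22, -21, -19, -11]
-9 → extends → [-22, -21, -19, -11, -9]
Five tails, so the longest strictly decreasing subsequence of the original has length 5.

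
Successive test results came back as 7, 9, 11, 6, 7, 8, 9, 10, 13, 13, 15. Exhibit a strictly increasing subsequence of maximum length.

Patience tails give the LIS length; then backtrack through the dp parents:
7 → extends → [7]
9 → extends → [7, 9]
11 → extends → [7, 9, 11]
6 → replaces 7 → [6, 9, 11]
7 → replaces 9 → [6, 7, 11]
8 → replaces 11 → [6, 7, 8]
9 → extends → [6, 7, 8, 9]
10 → extends → [6, 7, 8, 9, 10]
13 → extends → [6, 7, 8, 9, 10, 13]
13 → already a tail → [6, 7, 8, 9, 10, 13]
15 → extends → [6, 7, 8, 9, 10, 13, 15]
Length 7; one witness is 6, 7, 8, 9, 10, 13, 15.

6, 7, 8, 9, 10, 13, 15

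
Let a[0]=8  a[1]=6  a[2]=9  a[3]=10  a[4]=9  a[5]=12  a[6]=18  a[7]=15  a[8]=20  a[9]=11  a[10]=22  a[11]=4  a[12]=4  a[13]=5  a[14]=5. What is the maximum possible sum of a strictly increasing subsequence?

Let S[i] be the best sum of a strictly increasing subsequence ending at i:
i:      0  1  2  3  4  5  6  7  8  9 10 11 12 13 14
a[i]:   8  6  9 10  9 12 18 15 20 11 22  4  4  5  5
S:      8  6 17 27 17 39 57 54 77 38 99  4  4  9  9
Maximum is 99 (e.g. 8 + 9 + 10 + 12 + 18 + 20 + 22).

99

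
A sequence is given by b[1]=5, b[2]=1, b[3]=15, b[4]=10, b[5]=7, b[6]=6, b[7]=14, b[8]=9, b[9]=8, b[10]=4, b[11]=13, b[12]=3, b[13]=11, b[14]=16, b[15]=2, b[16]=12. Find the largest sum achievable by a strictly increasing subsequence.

Let S[i] be the best sum of a strictly increasing subsequence ending at i:
i:      1  2  3  4  5  6  7  8  9 10 11 12 13 14 15 16
b[i]:   5  1 15 10  7  6 14  9  8  4 13  3 11 16  2 12
S:      5  1 20 15 12 11 29 21 20  5 34  4 32 50  3 44
Maximum is 50 (e.g. 5 + 7 + 9 + 13 + 16).

50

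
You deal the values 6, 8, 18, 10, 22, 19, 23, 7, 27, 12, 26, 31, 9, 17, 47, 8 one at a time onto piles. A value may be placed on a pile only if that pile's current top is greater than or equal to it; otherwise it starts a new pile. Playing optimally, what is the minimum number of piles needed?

The minimum number of non-increasing subsequences covering a sequence equals the length of its longest strictly increasing subsequence.
LIS length is 8 (e.g. 6, 8, 18, 22, 23, 27, 31, 47), so 8 piles are needed.

8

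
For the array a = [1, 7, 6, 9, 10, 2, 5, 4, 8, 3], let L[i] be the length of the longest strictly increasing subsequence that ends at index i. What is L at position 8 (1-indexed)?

dp[i] = 1 + max{dp[j] : j<i, a[j]<a[i]} (or 1 if no such j):
i:      1  2  3  4  5  6  7  8  9 10
a[i]:   1  7  6  9 10  2  5  4  8  3
dp:     1  2  2  3  4  2  3  3  4  3
At index 8 the value is 3.

3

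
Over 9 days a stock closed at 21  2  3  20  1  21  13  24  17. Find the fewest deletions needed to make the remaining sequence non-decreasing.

4

Fewest deletions = n − (longest non-decreasing subsequence).
Patience tails:
21 → extends → [21]
2 → replaces 21 → [2]
3 → extends → [2, 3]
20 → extends → [2, 3, 20]
1 → replaces 2 → [1, 3, 20]
21 → extends → [1, 3, 20, 21]
13 → replaces 20 → [1, 3, 13, 21]
24 → extends → [1, 3, 13, 21, 24]
17 → replaces 21 → [1, 3, 13, 17, 24]
Longest non-decreasing subsequence has length 5, so deletions = 9 − 5 = 4.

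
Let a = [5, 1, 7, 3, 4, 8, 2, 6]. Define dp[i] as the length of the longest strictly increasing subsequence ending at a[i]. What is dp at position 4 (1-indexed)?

dp[i] = 1 + max{dp[j] : j<i, a[j]<a[i]} (or 1 if no such j):
i:     1 2 3 4 5 6 7 8
a[i]:  5 1 7 3 4 8 2 6
dp:    1 1 2 2 3 4 2 4
At index 4 the value is 2.

2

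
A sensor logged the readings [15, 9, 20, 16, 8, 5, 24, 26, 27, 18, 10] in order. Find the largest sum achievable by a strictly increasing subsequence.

112

Let S[i] be the best sum of a strictly increasing subsequence ending at i:
i:       1   2   3   4   5   6   7   8   9  10  11
a[i]:   15   9  20  16   8   5  24  26  27  18  10
S:      15   9  35  31   8   5  59  85 112  49  19
Maximum is 112 (e.g. 15 + 20 + 24 + 26 + 27).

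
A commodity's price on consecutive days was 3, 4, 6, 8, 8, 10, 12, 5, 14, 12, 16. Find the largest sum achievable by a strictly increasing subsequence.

Let S[i] be the best sum of a strictly increasing subsequence ending at i:
i:      1  2  3  4  5  6  7  8  9 10 11
a[i]:   3  4  6  8  8 10 12  5 14 12 16
S:      3  7 13 21 21 31 43 12 57 43 73
Maximum is 73 (e.g. 3 + 4 + 6 + 8 + 10 + 12 + 14 + 16).

73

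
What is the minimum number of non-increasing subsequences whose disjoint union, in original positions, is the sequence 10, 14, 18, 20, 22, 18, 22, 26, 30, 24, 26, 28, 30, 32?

The minimum number of non-increasing subsequences covering a sequence equals the length of its longest strictly increasing subsequence.
LIS length is 10 (e.g. 10, 14, 18, 20, 22, 24, 26, 28, 30, 32), so 10 piles are needed.

10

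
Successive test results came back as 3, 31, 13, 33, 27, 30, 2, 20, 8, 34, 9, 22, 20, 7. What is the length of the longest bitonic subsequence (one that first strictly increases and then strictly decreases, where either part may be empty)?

inc[i] = longest strictly increasing subsequence ending at i; dec[i] = longest strictly decreasing subsequence starting at i:
i:      1  2  3  4  5  6  7  8  9 10 11 12 13 14
a[i]:   3 31 13 33 27 30  2 20  8 34  9 22 20  7
inc:    1  2  2  3  3  4  1  3  2  5  3  4  4  2
dec:    2  5  3  5  4  4  1  3  2  4  2  3  2  1
Best peak at i=10 (value 34): inc=5, dec=4, length 5+4−1 = 8.

8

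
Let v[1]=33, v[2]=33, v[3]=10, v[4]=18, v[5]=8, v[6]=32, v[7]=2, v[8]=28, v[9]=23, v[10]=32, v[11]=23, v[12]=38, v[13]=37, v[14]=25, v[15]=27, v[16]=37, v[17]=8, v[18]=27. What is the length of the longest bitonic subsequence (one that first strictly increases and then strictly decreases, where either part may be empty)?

8

inc[i] = longest strictly increasing subsequence ending at i; dec[i] = longest strictly decreasing subsequence starting at i:
i:      1  2  3  4  5  6  7  8  9 10 11 12 13 14 15 16 17 18
v[i]:  33 33 10 18  8 32  2 28 23 32 23 38 37 25 27 37  8 27
inc:    1  1  1  2  1  3  1  3  3  4  3  5  5  4  5  6  2  5
dec:    5  5  3  3  2  4  1  3  2  3  2  4  3  2  2  2  1  1
Best peak at i=12 (value 38): inc=5, dec=4, length 5+4−1 = 8.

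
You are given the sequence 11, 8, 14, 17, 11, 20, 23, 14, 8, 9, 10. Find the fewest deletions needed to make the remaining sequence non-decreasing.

Fewest deletions = n − (longest non-decreasing subsequence).
i:      1  2  3  4  5  6  7  8  9 10 11
a[i]:  11  8 14 17 11 20 23 14  8  9 10
dp:     1  1  2  3  2  4  5  3  2  3  4
max dp = 5, so deletions = 11 − 5 = 6.

6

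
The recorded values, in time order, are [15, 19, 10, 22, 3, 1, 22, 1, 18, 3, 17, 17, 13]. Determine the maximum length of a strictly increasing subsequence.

Let dp[i] be the length of the longest such subsequence ending at index i:
i:      1  2  3  4  5  6  7  8  9 10 11 12 13
a[i]:  15 19 10 22  3  1 22  1 18  3 17 17 13
dp:     1  2  1  3  1  1  3  1  2  2  3  3  3
Maximum dp value is 3.

3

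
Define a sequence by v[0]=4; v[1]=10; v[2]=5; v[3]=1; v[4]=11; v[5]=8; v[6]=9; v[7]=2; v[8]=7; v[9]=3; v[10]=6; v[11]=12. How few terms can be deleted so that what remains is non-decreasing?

Fewest deletions = n − (longest non-decreasing subsequence).
Patience tails:
4 → extends → [4]
10 → extends → [4, 10]
5 → replaces 10 → [4, 5]
1 → replaces 4 → [1, 5]
11 → extends → [1, 5, 11]
8 → replaces 11 → [1, 5, 8]
9 → extends → [1, 5, 8, 9]
2 → replaces 5 → [1, 2, 8, 9]
7 → replaces 8 → [1, 2, 7, 9]
3 → replaces 7 → [1, 2, 3, 9]
6 → replaces 9 → [1, 2, 3, 6]
12 → extends → [1, 2, 3, 6, 12]
Longest non-decreasing subsequence has length 5, so deletions = 12 − 5 = 7.

7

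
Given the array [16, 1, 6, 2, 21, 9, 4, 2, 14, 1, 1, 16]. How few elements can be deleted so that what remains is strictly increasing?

7

Fewest deletions = n − (longest strictly increasing subsequence).
Patience tails:
16 → extends → [16]
1 → replaces 16 → [1]
6 → extends → [1, 6]
2 → replaces 6 → [1, 2]
21 → extends → [1, 2, 21]
9 → replaces 21 → [1, 2, 9]
4 → replaces 9 → [1, 2, 4]
2 → already a tail → [1, 2, 4]
14 → extends → [1, 2, 4, 14]
1 → already a tail → [1, 2, 4, 14]
1 → already a tail → [1, 2, 4, 14]
16 → extends → [1, 2, 4, 14, 16]
Longest strictly increasing subsequence has length 5, so deletions = 12 − 5 = 7.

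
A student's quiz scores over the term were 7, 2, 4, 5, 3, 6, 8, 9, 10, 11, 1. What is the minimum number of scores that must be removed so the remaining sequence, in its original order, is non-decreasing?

3

Fewest deletions = n − (longest non-decreasing subsequence).
i:      1  2  3  4  5  6  7  8  9 10 11
a[i]:   7  2  4  5  3  6  8  9 10 11  1
dp:     1  1  2  3  2  4  5  6  7  8  1
max dp = 8, so deletions = 11 − 8 = 3.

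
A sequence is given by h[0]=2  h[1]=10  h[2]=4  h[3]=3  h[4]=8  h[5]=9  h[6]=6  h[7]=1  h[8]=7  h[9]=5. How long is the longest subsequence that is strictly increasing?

Track the smallest tail for each achievable length (strict):
2 → extends → [2]
10 → extends → [2, 10]
4 → replaces 10 → [2, 4]
3 → replaces 4 → [2, 3]
8 → extends → [2, 3, 8]
9 → extends → [2, 3, 8, 9]
6 → replaces 8 → [2, 3, 6, 9]
1 → replaces 2 → [1, 3, 6, 9]
7 → replaces 9 → [1, 3, 6, 7]
5 → replaces 6 → [1, 3, 5, 7]
Four tails, so the longest strictly increasing subsequence has length 4 (e.g. 2, 4, 8, 9).

4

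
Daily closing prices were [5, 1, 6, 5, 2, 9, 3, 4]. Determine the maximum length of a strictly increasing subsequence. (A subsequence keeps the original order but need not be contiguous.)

Track the smallest tail for each achievable length (strict):
5 → extends → [5]
1 → replaces 5 → [1]
6 → extends → [1, 6]
5 → replaces 6 → [1, 5]
2 → replaces 5 → [1, 2]
9 → extends → [1, 2, 9]
3 → replaces 9 → [1, 2, 3]
4 → extends → [1, 2, 3, 4]
Four tails, so the longest strictly increasing subsequence has length 4 (e.g. 1, 2, 3, 4).

4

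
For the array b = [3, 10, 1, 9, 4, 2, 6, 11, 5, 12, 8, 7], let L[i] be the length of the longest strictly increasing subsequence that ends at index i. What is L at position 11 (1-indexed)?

4

dp[i] = 1 + max{dp[j] : j<i, b[j]<b[i]} (or 1 if no such j):
i:      1  2  3  4  5  6  7  8  9 10 11 12
b[i]:   3 10  1  9  4  2  6 11  5 12  8  7
dp:     1  2  1  2  2  2  3  4  3  5  4  4
At index 11 the value is 4.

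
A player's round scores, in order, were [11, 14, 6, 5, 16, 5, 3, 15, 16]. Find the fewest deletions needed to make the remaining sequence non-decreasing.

Fewest deletions = n − (longest non-decreasing subsequence).
Patience tails:
11 → extends → [11]
14 → extends → [11, 14]
6 → replaces 11 → [6, 14]
5 → replaces 6 → [5, 14]
16 → extends → [5, 14, 16]
5 → replaces 14 → [5, 5, 16]
3 → replaces 5 → [3, 5, 16]
15 → replaces 16 → [3, 5, 15]
16 → extends → [3, 5, 15, 16]
Longest non-decreasing subsequence has length 4, so deletions = 9 − 4 = 5.

5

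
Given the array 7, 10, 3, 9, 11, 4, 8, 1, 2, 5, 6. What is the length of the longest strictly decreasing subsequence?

4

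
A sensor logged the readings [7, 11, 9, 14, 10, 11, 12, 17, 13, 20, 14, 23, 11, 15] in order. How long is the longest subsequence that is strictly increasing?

8

Track the smallest tail for each achievable length (strict):
7 → extends → [7]
11 → extends → [7, 11]
9 → replaces 11 → [7, 9]
14 → extends → [7, 9, 14]
10 → replaces 14 → [7, 9, 10]
11 → extends → [7, 9, 10, 11]
12 → extends → [7, 9, 10, 11, 12]
17 → extends → [7, 9, 10, 11, 12, 17]
13 → replaces 17 → [7, 9, 10, 11, 12, 13]
20 → extends → [7, 9, 10, 11, 12, 13, 20]
14 → replaces 20 → [7, 9, 10, 11, 12, 13, 14]
23 → extends → [7, 9, 10, 11, 12, 13, 14, 23]
11 → already a tail → [7, 9, 10, 11, 12, 13, 14, 23]
15 → replaces 23 → [7, 9, 10, 11, 12, 13, 14, 15]
Eight tails, so the longest strictly increasing subsequence has length 8 (e.g. 7, 9, 10, 11, 12, 17, 20, 23).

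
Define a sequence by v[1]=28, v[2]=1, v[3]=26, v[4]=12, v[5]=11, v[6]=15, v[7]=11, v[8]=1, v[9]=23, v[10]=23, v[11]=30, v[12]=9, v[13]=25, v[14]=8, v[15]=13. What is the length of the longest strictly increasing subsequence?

5

Track the smallest tail for each achievable length (strict):
28 → extends → [28]
1 → replaces 28 → [1]
26 → extends → [1, 26]
12 → replaces 26 → [1, 12]
11 → replaces 12 → [1, 11]
15 → extends → [1, 11, 15]
11 → already a tail → [1, 11, 15]
1 → already a tail → [1, 11, 15]
23 → extends → [1, 11, 15, 23]
23 → already a tail → [1, 11, 15, 23]
30 → extends → [1, 11, 15, 23, 30]
9 → replaces 11 → [1, 9, 15, 23, 30]
25 → replaces 30 → [1, 9, 15, 23, 25]
8 → replaces 9 → [1, 8, 15, 23, 25]
13 → replaces 15 → [1, 8, 13, 23, 25]
Five tails, so the longest strictly increasing subsequence has length 5 (e.g. 1, 12, 15, 23, 30).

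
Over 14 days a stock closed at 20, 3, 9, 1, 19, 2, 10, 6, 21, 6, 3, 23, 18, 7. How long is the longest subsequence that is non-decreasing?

Track the smallest tail for each achievable length (allowing ties):
20 → extends → [20]
3 → replaces 20 → [3]
9 → extends → [3, 9]
1 → replaces 3 → [1, 9]
19 → extends → [1, 9, 19]
2 → replaces 9 → [1, 2, 19]
10 → replaces 19 → [1, 2, 10]
6 → replaces 10 → [1, 2, 6]
21 → extends → [1, 2, 6, 21]
6 → replaces 21 → [1, 2, 6, 6]
3 → replaces 6 → [1, 2, 3, 6]
23 → extends → [1, 2, 3, 6, 23]
18 → replaces 23 → [1, 2, 3, 6, 18]
7 → replaces 18 → [1, 2, 3, 6, 7]
Five tails, so the longest non-decreasing subsequence has length 5 (e.g. 3, 9, 19, 21, 23).

5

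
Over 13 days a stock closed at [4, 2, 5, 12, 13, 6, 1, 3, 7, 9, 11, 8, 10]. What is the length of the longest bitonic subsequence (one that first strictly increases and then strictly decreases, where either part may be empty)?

7

inc[i] = longest strictly increasing subsequence ending at i; dec[i] = longest strictly decreasing subsequence starting at i:
i:      1  2  3  4  5  6  7  8  9 10 11 12 13
a[i]:   4  2  5 12 13  6  1  3  7  9 11  8 10
inc:    1  1  2  3  4  3  1  2  4  5  6  5  6
dec:    3  2  2  3  3  2  1  1  1  2  2  1  1
Best peak at i=11 (value 11): inc=6, dec=2, length 6+2−1 = 7.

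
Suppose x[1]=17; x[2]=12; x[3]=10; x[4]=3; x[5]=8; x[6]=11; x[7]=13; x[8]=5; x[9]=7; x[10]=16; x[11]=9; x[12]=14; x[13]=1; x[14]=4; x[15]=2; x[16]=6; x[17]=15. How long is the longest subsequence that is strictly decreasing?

7

Negate each value so 'decreasing' becomes 'increasing', then run patience tails on the negated sequence:
-17 → extends → [-17]
-12 → extends → [-17, -12]
-10 → extends → [-17, -12, -10]
-3 → extends → [-17, -12, -10, -3]
-8 → replaces -3 → [-17, -12, -10, -8]
-11 → replaces -10 → [-17, -12, -11, -8]
-13 → replaces -12 → [-17, -13, -11, -8]
-5 → extends → [-17, -13, -11, -8, -5]
-7 → replaces -5 → [-17, -13, -11, -8, -7]
-16 → replaces -13 → [-17, -16, -11, -8, -7]
-9 → replaces -8 → [-17, -16, -11, -9, -7]
-14 → replaces -11 → [-17, -16, -14, -9, -7]
-1 → extends → [-17, -16, -14, -9, -7, -1]
-4 → replaces -1 → [-17, -16, -14, -9, -7, -4]
-2 → extends → [-17, -16, -14, -9, -7, -4, -2]
-6 → replaces -4 → [-17, -16, -14, -9, -7, -6, -2]
-15 → replaces -14 → [-17, -16, -15, -9, -7, -6, -2]
Seven tails, so the longest strictly decreasing subsequence of the original has length 7.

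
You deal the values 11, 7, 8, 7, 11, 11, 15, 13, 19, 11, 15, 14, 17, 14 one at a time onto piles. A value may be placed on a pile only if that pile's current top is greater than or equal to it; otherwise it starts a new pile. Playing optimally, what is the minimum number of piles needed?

6

The minimum number of non-increasing subsequences covering a sequence equals the length of its longest strictly increasing subsequence.
LIS length is 6 (e.g. 7, 8, 11, 13, 15, 17), so 6 piles are needed.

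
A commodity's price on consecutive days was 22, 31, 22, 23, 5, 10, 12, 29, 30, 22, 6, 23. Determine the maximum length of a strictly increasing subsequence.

5

Track the smallest tail for each achievable length (strict):
22 → extends → [22]
31 → extends → [22, 31]
22 → already a tail → [22, 31]
23 → replaces 31 → [22, 23]
5 → replaces 22 → [5, 23]
10 → replaces 23 → [5, 10]
12 → extends → [5, 10, 12]
29 → extends → [5, 10, 12, 29]
30 → extends → [5, 10, 12, 29, 30]
22 → replaces 29 → [5, 10, 12, 22, 30]
6 → replaces 10 → [5, 6, 12, 22, 30]
23 → replaces 30 → [5, 6, 12, 22, 23]
Five tails, so the longest strictly increasing subsequence has length 5 (e.g. 5, 10, 12, 29, 30).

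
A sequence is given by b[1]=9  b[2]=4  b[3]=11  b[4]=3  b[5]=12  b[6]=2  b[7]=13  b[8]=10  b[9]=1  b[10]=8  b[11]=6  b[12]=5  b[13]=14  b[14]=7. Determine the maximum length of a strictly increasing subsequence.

Let dp[i] be the length of the longest such subsequence ending at index i:
i:      1  2  3  4  5  6  7  8  9 10 11 12 13 14
b[i]:   9  4 11  3 12  2 13 10  1  8  6  5 14  7
dp:     1  1  2  1  3  1  4  2  1  2  2  2  5  3
Maximum dp value is 5.

5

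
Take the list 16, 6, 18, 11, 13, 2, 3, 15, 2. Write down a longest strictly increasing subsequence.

6, 11, 13, 15

Patience tails give the LIS length; then backtrack through the dp parents:
16 → extends → [16]
6 → replaces 16 → [6]
18 → extends → [6, 18]
11 → replaces 18 → [6, 11]
13 → extends → [6, 11, 13]
2 → replaces 6 → [2, 11, 13]
3 → replaces 11 → [2, 3, 13]
15 → extends → [2, 3, 13, 15]
2 → already a tail → [2, 3, 13, 15]
Length 4; one witness is 6, 11, 13, 15.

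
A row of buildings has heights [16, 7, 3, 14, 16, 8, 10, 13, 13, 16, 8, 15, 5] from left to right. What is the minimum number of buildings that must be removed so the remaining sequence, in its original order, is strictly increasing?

8

Fewest deletions = n − (longest strictly increasing subsequence).
i:      1  2  3  4  5  6  7  8  9 10 11 12 13
a[i]:  16  7  3 14 16  8 10 13 13 16  8 15  5
dp:     1  1  1  2  3  2  3  4  4  5  2  5  2
max dp = 5, so deletions = 13 − 5 = 8.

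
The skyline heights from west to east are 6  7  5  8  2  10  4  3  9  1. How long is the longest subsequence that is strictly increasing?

4

Track the smallest tail for each achievable length (strict):
6 → extends → [6]
7 → extends → [6, 7]
5 → replaces 6 → [5, 7]
8 → extends → [5, 7, 8]
2 → replaces 5 → [2, 7, 8]
10 → extends → [2, 7, 8, 10]
4 → replaces 7 → [2, 4, 8, 10]
3 → replaces 4 → [2, 3, 8, 10]
9 → replaces 10 → [2, 3, 8, 9]
1 → replaces 2 → [1, 3, 8, 9]
Four tails, so the longest strictly increasing subsequence has length 4 (e.g. 6, 7, 8, 10).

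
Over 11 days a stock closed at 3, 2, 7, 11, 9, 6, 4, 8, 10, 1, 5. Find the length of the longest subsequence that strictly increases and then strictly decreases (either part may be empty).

inc[i] = longest strictly increasing subsequence ending at i; dec[i] = longest strictly decreasing subsequence starting at i:
i:      1  2  3  4  5  6  7  8  9 10 11
a[i]:   3  2  7 11  9  6  4  8 10  1  5
inc:    1  1  2  3  3  2  2  3  4  1  3
dec:    3  2  4  5  4  3  2  2  2  1  1
Best peak at i=4 (value 11): inc=3, dec=5, length 3+5−1 = 7.

7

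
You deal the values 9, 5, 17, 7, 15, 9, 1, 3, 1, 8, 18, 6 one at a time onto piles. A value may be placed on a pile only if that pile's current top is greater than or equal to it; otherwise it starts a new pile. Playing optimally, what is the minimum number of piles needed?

Place each on the leftmost legal pile:
9 → new pile 1 (tops now [9])
5 → pile 1 (tops now [5])
17 → new pile 2 (tops now [5, 17])
7 → pile 2 (tops now [5, 7])
15 → new pile 3 (tops now [5, 7, 15])
9 → pile 3 (tops now [5, 7, 9])
1 → pile 1 (tops now [1, 7, 9])
3 → pile 2 (tops now [1, 3, 9])
1 → pile 1 (tops now [1, 3, 9])
8 → pile 3 (tops now [1, 3, 8])
18 → new pile 4 (tops now [1, 3, 8, 18])
6 → pile 3 (tops now [1, 3, 6, 18])
Four piles.

4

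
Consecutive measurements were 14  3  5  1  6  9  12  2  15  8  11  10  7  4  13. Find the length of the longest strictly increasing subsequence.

6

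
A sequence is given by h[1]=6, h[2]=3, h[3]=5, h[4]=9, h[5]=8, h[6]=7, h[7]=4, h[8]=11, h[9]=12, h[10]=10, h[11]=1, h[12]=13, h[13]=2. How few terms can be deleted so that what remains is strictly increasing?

Fewest deletions = n − (longest strictly increasing subsequence).
Patience tails:
6 → extends → [6]
3 → replaces 6 → [3]
5 → extends → [3, 5]
9 → extends → [3, 5, 9]
8 → replaces 9 → [3, 5, 8]
7 → replaces 8 → [3, 5, 7]
4 → replaces 5 → [3, 4, 7]
11 → extends → [3, 4, 7, 11]
12 → extends → [3, 4, 7, 11, 12]
10 → replaces 11 → [3, 4, 7, 10, 12]
1 → replaces 3 → [1, 4, 7, 10, 12]
13 → extends → [1, 4, 7, 10, 12, 13]
2 → replaces 4 → [1, 2, 7, 10, 12, 13]
Longest strictly increasing subsequence has length 6, so deletions = 13 − 6 = 7.

7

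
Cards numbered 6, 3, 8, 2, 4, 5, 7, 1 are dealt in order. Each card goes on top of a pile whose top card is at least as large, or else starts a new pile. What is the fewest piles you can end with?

4

The minimum number of non-increasing subsequences covering a sequence equals the length of its longest strictly increasing subsequence.
LIS length is 4 (e.g. 3, 4, 5, 7), so 4 piles are needed.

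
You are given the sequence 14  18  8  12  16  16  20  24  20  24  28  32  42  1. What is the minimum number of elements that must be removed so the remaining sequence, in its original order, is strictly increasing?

6

Fewest deletions = n − (longest strictly increasing subsequence).
Patience tails:
14 → extends → [14]
18 → extends → [14, 18]
8 → replaces 14 → [8, 18]
12 → replaces 18 → [8, 12]
16 → extends → [8, 12, 16]
16 → already a tail → [8, 12, 16]
20 → extends → [8, 12, 16, 20]
24 → extends → [8, 12, 16, 20, 24]
20 → already a tail → [8, 12, 16, 20, 24]
24 → already a tail → [8, 12, 16, 20, 24]
28 → extends → [8, 12, 16, 20, 24, 28]
32 → extends → [8, 12, 16, 20, 24, 28, 32]
42 → extends → [8, 12, 16, 20, 24, 28, 32, 42]
1 → replaces 8 → [1, 12, 16, 20, 24, 28, 32, 42]
Longest strictly increasing subsequence has length 8, so deletions = 14 − 8 = 6.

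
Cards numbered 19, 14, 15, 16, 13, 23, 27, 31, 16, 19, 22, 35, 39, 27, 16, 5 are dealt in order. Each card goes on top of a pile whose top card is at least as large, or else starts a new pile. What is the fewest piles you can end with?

8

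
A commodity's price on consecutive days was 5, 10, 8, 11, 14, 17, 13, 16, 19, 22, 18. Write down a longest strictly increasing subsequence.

5, 10, 11, 14, 17, 19, 22

Patience tails give the LIS length; then backtrack through the dp parents:
5 → extends → [5]
10 → extends → [5, 10]
8 → replaces 10 → [5, 8]
11 → extends → [5, 8, 11]
14 → extends → [5, 8, 11, 14]
17 → extends → [5, 8, 11, 14, 17]
13 → replaces 14 → [5, 8, 11, 13, 17]
16 → replaces 17 → [5, 8, 11, 13, 16]
19 → extends → [5, 8, 11, 13, 16, 19]
22 → extends → [5, 8, 11, 13, 16, 19, 22]
18 → replaces 19 → [5, 8, 11, 13, 16, 18, 22]
Length 7; one witness is 5, 10, 11, 14, 17, 19, 22.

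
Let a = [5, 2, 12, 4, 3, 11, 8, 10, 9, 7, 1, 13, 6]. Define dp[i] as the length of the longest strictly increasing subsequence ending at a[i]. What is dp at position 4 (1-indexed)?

dp[i] = 1 + max{dp[j] : j<i, a[j]<a[i]} (or 1 if no such j):
i:      1  2  3  4  5  6  7  8  9 10 11 12 13
a[i]:   5  2 12  4  3 11  8 10  9  7  1 13  6
dp:     1  1  2  2  2  3  3  4  4  3  1  5  3
At index 4 the value is 2.

2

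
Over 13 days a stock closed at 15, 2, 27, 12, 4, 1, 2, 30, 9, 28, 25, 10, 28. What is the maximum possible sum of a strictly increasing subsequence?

Let S[i] be the best sum of a strictly increasing subsequence ending at i:
i:      1  2  3  4  5  6  7  8  9 10 11 12 13
a[i]:  15  2 27 12  4  1  2 30  9 28 25 10 28
S:     15  2 42 14  6  1  3 72 15 70 40 25 70
Maximum is 72 (e.g. 15 + 27 + 30).

72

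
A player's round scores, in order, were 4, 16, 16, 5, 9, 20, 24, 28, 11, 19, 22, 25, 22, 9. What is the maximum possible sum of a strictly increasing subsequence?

95

Let S[i] be the best sum of a strictly increasing subsequence ending at i:
i:      1  2  3  4  5  6  7  8  9 10 11 12 13 14
a[i]:   4 16 16  5  9 20 24 28 11 19 22 25 22  9
S:      4 20 20  9 18 40 64 92 29 48 70 95 70 18
Maximum is 95 (e.g. 4 + 5 + 9 + 11 + 19 + 22 + 25).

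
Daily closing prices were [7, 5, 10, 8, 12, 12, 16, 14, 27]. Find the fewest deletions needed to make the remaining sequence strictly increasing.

4

Fewest deletions = n − (longest strictly increasing subsequence).
i:      1  2  3  4  5  6  7  8  9
a[i]:   7  5 10  8 12 12 16 14 27
dp:     1  1  2  2  3  3  4  4  5
max dp = 5, so deletions = 9 − 5 = 4.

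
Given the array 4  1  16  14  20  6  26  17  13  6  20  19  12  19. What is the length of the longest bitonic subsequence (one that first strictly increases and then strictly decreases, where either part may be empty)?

inc[i] = longest strictly increasing subsequence ending at i; dec[i] = longest strictly decreasing subsequence starting at i:
i:      1  2  3  4  5  6  7  8  9 10 11 12 13 14
a[i]:   4  1 16 14 20  6 26 17 13  6 20 19 12 19
inc:    1  1  2  2  3  2  4  3  3  2  4  4  3  4
dec:    2  1  4  3  4  1  4  3  2  1  3  2  1  1
Best peak at i=7 (value 26): inc=4, dec=4, length 4+4−1 = 7.

7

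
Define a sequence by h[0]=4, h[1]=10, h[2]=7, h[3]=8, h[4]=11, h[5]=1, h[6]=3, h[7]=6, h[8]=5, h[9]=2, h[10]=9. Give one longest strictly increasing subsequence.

Patience tails give the LIS length; then backtrack through the dp parents:
4 → extends → [4]
10 → extends → [4, 10]
7 → replaces 10 → [4, 7]
8 → extends → [4, 7, 8]
11 → extends → [4, 7, 8, 11]
1 → replaces 4 → [1, 7, 8, 11]
3 → replaces 7 → [1, 3, 8, 11]
6 → replaces 8 → [1, 3, 6, 11]
5 → replaces 6 → [1, 3, 5, 11]
2 → replaces 3 → [1, 2, 5, 11]
9 → replaces 11 → [1, 2, 5, 9]
Length 4; one witness is 4, 7, 8, 11.

4, 7, 8, 11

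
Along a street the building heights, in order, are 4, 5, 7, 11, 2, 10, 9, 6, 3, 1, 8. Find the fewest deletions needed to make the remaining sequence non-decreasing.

Fewest deletions = n − (longest non-decreasing subsequence).
i:      1  2  3  4  5  6  7  8  9 10 11
a[i]:   4  5  7 11  2 10  9  6  3  1  8
dp:     1  2  3  4  1  4  4  3  2  1  4
max dp = 4, so deletions = 11 − 4 = 7.

7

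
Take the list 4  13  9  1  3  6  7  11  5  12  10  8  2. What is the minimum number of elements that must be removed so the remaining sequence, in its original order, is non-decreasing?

Fewest deletions = n − (longest non-decreasing subsequence).
Patience tails:
4 → extends → [4]
13 → extends → [4, 13]
9 → replaces 13 → [4, 9]
1 → replaces 4 → [1, 9]
3 → replaces 9 → [1, 3]
6 → extends → [1, 3, 6]
7 → extends → [1, 3, 6, 7]
11 → extends → [1, 3, 6, 7, 11]
5 → replaces 6 → [1, 3, 5, 7, 11]
12 → extends → [1, 3, 5, 7, 11, 12]
10 → replaces 11 → [1, 3, 5, 7, 10, 12]
8 → replaces 10 → [1, 3, 5, 7, 8, 12]
2 → replaces 3 → [1, 2, 5, 7, 8, 12]
Longest non-decreasing subsequence has length 6, so deletions = 13 − 6 = 7.

7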